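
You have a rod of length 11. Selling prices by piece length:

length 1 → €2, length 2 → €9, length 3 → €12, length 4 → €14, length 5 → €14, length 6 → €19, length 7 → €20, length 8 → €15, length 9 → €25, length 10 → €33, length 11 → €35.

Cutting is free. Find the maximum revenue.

Consider every possible first cut. v[k] is the best of p[i]+v[k−i] over all sellable i≤k.
v[1] = 2
v[2] = 9
v[3] = 12
v[4] = 18  (first piece 2, then v[2]=9)
v[5] = 21  (first piece 2, then v[3]=12)
v[6] = 27  (first piece 2, then v[4]=18)
v[7] = 30  (first piece 2, then v[5]=21)
v[8] = 36  (first piece 2, then v[6]=27)
v[9] = 39  (first piece 2, then v[7]=30)
v[10] = 45  (first piece 2, then v[8]=36)
v[11] = 48  (first piece 2, then v[9]=39)
One optimal cutting: 3 + 2 + 2 + 2 + 2 → €12 + €9 + €9 + €9 + €9 = €48.

48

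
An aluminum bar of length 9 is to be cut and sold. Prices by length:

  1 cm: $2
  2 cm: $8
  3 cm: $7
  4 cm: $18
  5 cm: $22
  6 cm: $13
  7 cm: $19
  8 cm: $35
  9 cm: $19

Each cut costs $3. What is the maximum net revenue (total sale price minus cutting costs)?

37

Let v[k] be the best obtainable value from length k. For each k, try every first piece i and keep the best of price[i] + v[k−i] minus the 3 cut fee when i<k.
v[1] = 2
v[2] = 8
v[3] = 7  (first piece 1, then v[2]=8)
v[4] = 18
v[5] = 22
v[6] = 23  (first piece 2, then v[4]=18)
v[7] = 27  (first piece 2, then v[5]=22)
v[8] = 35
v[9] = 37  (first piece 4, then v[5]=22)
One optimal plan: pieces 5 + 4 (1 cut) → $40 − $3 = $37.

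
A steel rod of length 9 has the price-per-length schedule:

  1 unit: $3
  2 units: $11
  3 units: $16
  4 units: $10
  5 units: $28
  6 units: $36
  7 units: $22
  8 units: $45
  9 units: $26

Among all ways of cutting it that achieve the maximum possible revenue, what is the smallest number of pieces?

Consider every possible first cut. r[k] is the best of p[i]+r[k−i] over all sellable i≤k.
r[1] = 3
r[2] = max(3+3, 11+0) = 11
r[3] = max(3+11, 11+3, 16+0) = 16
r[4] = max(3+16, 11+11, 16+3, 10+0) = 22
r[5] = max(3+22, 11+16, 16+11, 10+3, 28+0) = 28
r[6] = max(3+28, 11+22, 16+16, 10+11, 28+3, 36+0) = 36
r[7] = max(3+36, 11+28, 16+22, …, 36+3, 22+0) = 39
r[8] = max(3+39, 11+36, 16+28, …, 22+3, 45+0) = 47
r[9] = max(3+47, 11+39, 16+36, …, 45+3, 26+0) = 52
Maximum revenue is $52.
Now minimize piece count subject to staying optimal: for each k, pieces[k] = 1 + min over i with p[i]+r[k−i]=r[k] of pieces[k−i].
pieces[6] = 1
pieces[7] = 2
pieces[8] = 2
pieces[9] = 2

2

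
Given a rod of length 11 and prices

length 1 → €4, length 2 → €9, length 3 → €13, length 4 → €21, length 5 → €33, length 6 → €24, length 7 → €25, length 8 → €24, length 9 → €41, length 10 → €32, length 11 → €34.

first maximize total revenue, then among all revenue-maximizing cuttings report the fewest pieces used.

Build r[k] bottom-up: r[k] = max over allowed piece i of (p[i] + r[k−i]).
r[1] = 4
r[2] = max(4+4, 9+0) = 9
r[3] = max(4+9, 9+4, 13+0) = 13
r[4] = max(4+13, 9+9, 13+4, 21+0) = 21
r[5] = max(4+21, 9+13, 13+9, 21+4, 33+0) = 33
r[6] = max(4+33, 9+21, 13+13, 21+9, 33+4, 24+0) = 37
r[7] = max(4+37, 9+33, 13+21, …, 24+4, 25+0) = 42
r[8] = max(4+42, 9+37, 13+33, …, 25+4, 24+0) = 46
r[9] = max(4+46, 9+42, 13+37, …, 24+4, 41+0) = 54
r[10] = max(4+54, 9+46, 13+42, …, 41+4, 32+0) = 66
r[11] = max(4+66, 9+54, 13+46, …, 32+4, 34+0) = 70
Maximum revenue is €70.
Now minimize piece count subject to staying optimal: for each k, pieces[k] = 1 + min over i with p[i]+r[k−i]=r[k] of pieces[k−i].
pieces[8] = 2
pieces[9] = 2
pieces[10] = 2
pieces[11] = 3

3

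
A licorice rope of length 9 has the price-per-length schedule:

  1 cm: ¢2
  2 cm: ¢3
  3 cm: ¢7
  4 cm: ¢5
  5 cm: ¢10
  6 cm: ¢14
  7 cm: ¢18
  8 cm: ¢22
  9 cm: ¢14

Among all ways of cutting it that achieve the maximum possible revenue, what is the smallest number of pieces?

Build r[k] bottom-up: r[k] = max over allowed piece i of (p[i] + r[k−i]).
r[1] = 2
r[2] = max(2+2, 3+0) = 4
r[3] = max(2+4, 3+2, 7+0) = 7
r[4] = max(2+7, 3+4, 7+2, 5+0) = 9
r[5] = max(2+9, 3+7, 7+4, 5+2, 10+0) = 11
r[6] = max(2+11, 3+9, 7+7, 5+4, 10+2, 14+0) = 14
r[7] = max(2+14, 3+11, 7+9, …, 14+2, 18+0) = 18
r[8] = max(2+18, 3+14, 7+11, …, 18+2, 22+0) = 22
r[9] = max(2+22, 3+18, 7+14, …, 22+2, 14+0) = 24
Maximum revenue is ¢24.
Now minimize piece count subject to staying optimal: for each k, pieces[k] = 1 + min over i with p[i]+r[k−i]=r[k] of pieces[k−i].
pieces[6] = 1
pieces[7] = 1
pieces[8] = 1
pieces[9] = 2

2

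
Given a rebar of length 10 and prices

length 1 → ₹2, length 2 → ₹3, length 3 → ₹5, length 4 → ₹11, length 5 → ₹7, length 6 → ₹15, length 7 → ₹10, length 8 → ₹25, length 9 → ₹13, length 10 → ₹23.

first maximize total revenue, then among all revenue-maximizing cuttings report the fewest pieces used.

3

Let r[k] be the best obtainable value from length k. For each k, try every first piece i and keep the best of price[i] + r[k−i].
r[1] = 2
r[2] = 4  (first piece 1, then r[1]=2)
r[3] = 6  (first piece 1, then r[2]=4)
r[4] = 11
r[5] = 13  (first piece 1, then r[4]=11)
r[6] = 15  (first piece 1, then r[5]=13)
r[7] = 17  (first piece 1, then r[6]=15)
r[8] = 25
r[9] = 27  (first piece 1, then r[8]=25)
r[10] = 29  (first piece 1, then r[9]=27)
Maximum revenue is ₹29.
Now minimize piece count subject to staying optimal: for each k, pieces[k] = 1 + min over i with p[i]+r[k−i]=r[k] of pieces[k−i].
pieces[7] = 2
pieces[8] = 1
pieces[9] = 2
pieces[10] = 3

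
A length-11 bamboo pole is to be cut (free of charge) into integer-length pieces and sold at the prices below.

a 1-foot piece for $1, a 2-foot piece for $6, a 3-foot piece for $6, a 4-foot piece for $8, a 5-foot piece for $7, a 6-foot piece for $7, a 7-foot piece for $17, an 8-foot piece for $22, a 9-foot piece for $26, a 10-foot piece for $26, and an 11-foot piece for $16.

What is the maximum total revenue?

Let R[k] be the best obtainable value from length k. For each k, try every first piece i and keep the best of price[i] + R[k−i].
R[1] = 1
R[2] = max(1+1, 6+0) = 6
R[3] = max(1+6, 6+1, 6+0) = 7
R[4] = max(1+7, 6+6, 6+1, 8+0) = 12
R[5] = max(1+12, 6+7, 6+6, 8+1, 7+0) = 13
R[6] = max(1+13, 6+12, 6+7, 8+6, 7+1, 7+0) = 18
R[7] = max(1+18, 6+13, 6+12, …, 7+1, 17+0) = 19
R[8] = max(1+19, 6+18, 6+13, …, 17+1, 22+0) = 24
R[9] = max(1+24, 6+19, 6+18, …, 22+1, 26+0) = 26
R[10] = max(1+26, 6+24, 6+19, …, 26+1, 26+0) = 30
R[11] = max(1+30, 6+26, 6+24, …, 26+1, 16+0) = 32
One optimal cutting: 9 + 2 → $26 + $6 = $32.

32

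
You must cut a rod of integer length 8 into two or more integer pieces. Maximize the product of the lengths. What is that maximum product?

18

Define P[k] = max over 1≤i<k of i · max(k−i, P[k−i]); the inner max lets the remainder stay uncut if that's better.
P[2] = 1·max(1,0) = 1·1 = 1
P[3] = 1·max(2,1) = 1·2 = 2
P[4] = 2·max(2,1) = 2·2 = 4
P[5] = 2·max(3,2) = 2·3 = 6
P[6] = 3·max(3,2) = 3·3 = 9
P[7] = 2·max(5,6) = 2·6 = 12
P[8] = 2·max(6,9) = 2·9 = 18
One optimal split: 3 + 3 + 2; product 3·3·2 = 18.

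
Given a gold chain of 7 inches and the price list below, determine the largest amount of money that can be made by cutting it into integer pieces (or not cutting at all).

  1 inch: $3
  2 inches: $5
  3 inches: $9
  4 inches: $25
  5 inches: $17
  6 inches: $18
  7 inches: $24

34

Consider every possible first cut. best[k] is the best of p[i]+best[k−i] over all sellable i≤k.
best[1] = 3
best[2] = 6  (first piece 1, then best[1]=3)
best[3] = 9  (first piece 1, then best[2]=6)
best[4] = 25
best[5] = 28  (first piece 1, then best[4]=25)
best[6] = 31  (first piece 1, then best[5]=28)
best[7] = 34  (first piece 1, then best[6]=31)
One optimal cutting: 4 + 1 + 1 + 1 → $25 + $3 + $3 + $3 = $34.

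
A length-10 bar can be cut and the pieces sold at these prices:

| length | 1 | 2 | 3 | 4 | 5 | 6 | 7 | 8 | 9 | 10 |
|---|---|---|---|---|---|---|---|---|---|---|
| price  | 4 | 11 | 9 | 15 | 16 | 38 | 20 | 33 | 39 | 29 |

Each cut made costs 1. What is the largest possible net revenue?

Build r[k] bottom-up: r[k] = max over allowed piece i of (p[i] + r[k−i]) − 1 per cut.
r[1] = 4
r[2] = 11
r[3] = 14  (first piece 1, then r[2]=11)
r[4] = 21  (first piece 2, then r[2]=11)
r[5] = 24  (first piece 1, then r[4]=21)
r[6] = 38
r[7] = 41  (first piece 1, then r[6]=38)
r[8] = 48  (first piece 2, then r[6]=38)
r[9] = 51  (first piece 1, then r[8]=48)
r[10] = 58  (first piece 2, then r[8]=48)
One optimal plan: pieces 6 + 2 + 2 (2 cuts) → 60 − 2 = 58.

58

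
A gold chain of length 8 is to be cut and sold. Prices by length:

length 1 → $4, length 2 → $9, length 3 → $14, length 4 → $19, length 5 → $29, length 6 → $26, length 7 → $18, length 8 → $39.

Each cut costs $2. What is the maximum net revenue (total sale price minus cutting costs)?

41

Let r[k] be the best obtainable value from length k. For each k, try every first piece i and keep the best of price[i] + r[k−i] minus the 2 cut fee when i<k.
r[1] = 4
r[2] = 9
r[3] = 14
r[4] = 19
r[5] = 29
r[6] = 31  (first piece 1, then r[5]=29)
r[7] = 36  (first piece 2, then r[5]=29)
r[8] = 41  (first piece 3, then r[5]=29)
One optimal plan: pieces 5 + 3 (1 cut) → $43 − $2 = $41.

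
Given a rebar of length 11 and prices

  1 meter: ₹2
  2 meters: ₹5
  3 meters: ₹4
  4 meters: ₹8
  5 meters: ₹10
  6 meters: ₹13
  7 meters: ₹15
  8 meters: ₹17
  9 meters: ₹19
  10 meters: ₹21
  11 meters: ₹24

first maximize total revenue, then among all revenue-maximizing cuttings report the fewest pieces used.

6

Build r[k] bottom-up: r[k] = max over allowed piece i of (p[i] + r[k−i]).
r[1] = 2
r[2] = 5
r[3] = 7  (first piece 1, then r[2]=5)
r[4] = 10  (first piece 2, then r[2]=5)
r[5] = 12  (first piece 1, then r[4]=10)
r[6] = 15  (first piece 2, then r[4]=10)
r[7] = 17  (first piece 1, then r[6]=15)
r[8] = 20  (first piece 2, then r[6]=15)
r[9] = 22  (first piece 1, then r[8]=20)
r[10] = 25  (first piece 2, then r[8]=20)
r[11] = 27  (first piece 1, then r[10]=25)
Maximum revenue is ₹27.
Now minimize piece count subject to staying optimal: for each k, pieces[k] = 1 + min over i with p[i]+r[k−i]=r[k] of pieces[k−i].
pieces[8] = 4
pieces[9] = 5
pieces[10] = 5
pieces[11] = 6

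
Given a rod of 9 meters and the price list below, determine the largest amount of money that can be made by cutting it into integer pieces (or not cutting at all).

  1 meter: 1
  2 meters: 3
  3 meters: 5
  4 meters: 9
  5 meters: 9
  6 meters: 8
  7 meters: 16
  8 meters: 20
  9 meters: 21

21

Let R[k] be the best obtainable value from length k. For each k, try every first piece i and keep the best of price[i] + R[k−i].
R[1] = 1
R[2] = max(1+1, 3+0) = 3
R[3] = max(1+3, 3+1, 5+0) = 5
R[4] = max(1+5, 3+3, 5+1, 9+0) = 9
R[5] = max(1+9, 3+5, 5+3, 9+1, 9+0) = 10
R[6] = max(1+10, 3+9, 5+5, 9+3, 9+1, 8+0) = 12
R[7] = max(1+12, 3+10, 5+9, …, 8+1, 16+0) = 16
R[8] = max(1+16, 3+12, 5+10, …, 16+1, 20+0) = 20
R[9] = max(1+20, 3+16, 5+12, …, 20+1, 21+0) = 21
One optimal cutting: 8 + 1 → 20 + 1 = 21.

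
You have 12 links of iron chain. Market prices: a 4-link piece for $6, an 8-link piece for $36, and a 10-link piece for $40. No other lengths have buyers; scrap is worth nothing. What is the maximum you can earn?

42

Consider every possible first cut. best[k] is the best of p[i]+best[k−i] over all sellable i≤k.
best[1] = 0
best[2] = 0
best[3] = 0
best[4] = 6
best[5] = 6
best[6] = 6
best[7] = 6
best[8] = 36
best[9] = 36
best[10] = 40
best[11] = 40
best[12] = 42  (first piece 4, then best[8]=36)
One optimal cutting: 8 + 4 → $42.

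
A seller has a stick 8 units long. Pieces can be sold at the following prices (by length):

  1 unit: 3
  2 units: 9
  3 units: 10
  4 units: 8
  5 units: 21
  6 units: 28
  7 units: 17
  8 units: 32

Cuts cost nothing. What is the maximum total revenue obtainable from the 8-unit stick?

37

Consider every possible first cut. v[k] is the best of p[i]+v[k−i] over all sellable i≤k.
v[1] = 3
v[2] = 9
v[3] = 12  (first piece 1, then v[2]=9)
v[4] = 18  (first piece 2, then v[2]=9)
v[5] = 21  (first piece 1, then v[4]=18)
v[6] = 28
v[7] = 31  (first piece 1, then v[6]=28)
v[8] = 37  (first piece 2, then v[6]=28)
One optimal cutting: 6 + 2 → 28 + 9 = 37.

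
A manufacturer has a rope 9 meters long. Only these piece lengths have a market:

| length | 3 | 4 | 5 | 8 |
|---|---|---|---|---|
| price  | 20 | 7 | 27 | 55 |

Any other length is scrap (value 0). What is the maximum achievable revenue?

60

Let best[k] be the best obtainable value from length k. For each k, try every first piece i and keep the best of price[i] + best[k−i].
best[1] = 0
best[2] = 0
best[3] = 20
best[4] = max(20+0, 7+0) = 20
best[5] = max(20+0, 7+0, 27+0) = 27
best[6] = max(20+20, 7+0, 27+0) = 40
best[7] = max(20+20, 7+20, 27+0) = 40
best[8] = max(20+27, 7+20, 27+20, 55+0) = 55
best[9] = max(20+40, 7+27, 27+20, 55+0) = 60
One optimal cutting: 3 + 3 + 3 → 60.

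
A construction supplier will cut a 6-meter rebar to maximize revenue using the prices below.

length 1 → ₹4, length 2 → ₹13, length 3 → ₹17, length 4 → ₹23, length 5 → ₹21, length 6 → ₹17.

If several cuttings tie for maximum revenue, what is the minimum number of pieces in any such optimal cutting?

Consider every possible first cut. r[k] is the best of p[i]+r[k−i] over all sellable i≤k.
r[1] = 4
r[2] = 13
r[3] = 17  (first piece 1, then r[2]=13)
r[4] = 26  (first piece 2, then r[2]=13)
r[5] = 30  (first piece 1, then r[4]=26)
r[6] = 39  (first piece 2, then r[4]=26)
Maximum revenue is ₹39.
Now minimize piece count subject to staying optimal: for each k, pieces[k] = 1 + min over i with p[i]+r[k−i]=r[k] of pieces[k−i].
pieces[3] = 1
pieces[4] = 2
pieces[5] = 2
pieces[6] = 3

3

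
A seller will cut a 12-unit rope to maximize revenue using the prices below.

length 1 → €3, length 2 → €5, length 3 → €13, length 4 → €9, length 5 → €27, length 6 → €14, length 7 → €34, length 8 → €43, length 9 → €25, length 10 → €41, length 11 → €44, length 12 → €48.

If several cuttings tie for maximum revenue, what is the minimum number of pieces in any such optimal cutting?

2

Build r[k] bottom-up: r[k] = max over allowed piece i of (p[i] + r[k−i]).
r[1] = 3
r[2] = max(3+3, 5+0) = 6
r[3] = max(3+6, 5+3, 13+0) = 13
r[4] = max(3+13, 5+6, 13+3, 9+0) = 16
r[5] = max(3+16, 5+13, 13+6, 9+3, 27+0) = 27
r[6] = max(3+27, 5+16, 13+13, 9+6, 27+3, 14+0) = 30
r[7] = max(3+30, 5+27, 13+16, …, 14+3, 34+0) = 34
r[8] = max(3+34, 5+30, 13+27, …, 34+3, 43+0) = 43
r[9] = max(3+43, 5+34, 13+30, …, 43+3, 25+0) = 46
r[10] = max(3+46, 5+43, 13+34, …, 25+3, 41+0) = 54
r[11] = max(3+54, 5+46, 13+43, …, 41+3, 44+0) = 57
r[12] = max(3+57, 5+54, 13+46, …, 44+3, 48+0) = 61
Maximum revenue is €61.
Now minimize piece count subject to staying optimal: for each k, pieces[k] = 1 + min over i with p[i]+r[k−i]=r[k] of pieces[k−i].
pieces[9] = 2
pieces[10] = 2
pieces[11] = 3
pieces[12] = 2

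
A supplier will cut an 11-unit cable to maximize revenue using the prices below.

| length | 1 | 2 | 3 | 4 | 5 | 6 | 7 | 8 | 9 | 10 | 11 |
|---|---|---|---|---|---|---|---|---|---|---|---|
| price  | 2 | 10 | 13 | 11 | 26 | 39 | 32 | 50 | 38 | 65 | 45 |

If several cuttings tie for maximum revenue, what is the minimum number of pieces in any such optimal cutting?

2

Let r[k] be the best obtainable value from length k. For each k, try every first piece i and keep the best of price[i] + r[k−i].
r[1] = 2
r[2] = 10
r[3] = 13
r[4] = 20  (first piece 2, then r[2]=10)
r[5] = 26
r[6] = 39
r[7] = 41  (first piece 1, then r[6]=39)
r[8] = 50
r[9] = 52  (first piece 1, then r[8]=50)
r[10] = 65
r[11] = 67  (first piece 1, then r[10]=65)
Maximum revenue is €67.
Now minimize piece count subject to staying optimal: for each k, pieces[k] = 1 + min over i with p[i]+r[k−i]=r[k] of pieces[k−i].
pieces[8] = 1
pieces[9] = 2
pieces[10] = 1
pieces[11] = 2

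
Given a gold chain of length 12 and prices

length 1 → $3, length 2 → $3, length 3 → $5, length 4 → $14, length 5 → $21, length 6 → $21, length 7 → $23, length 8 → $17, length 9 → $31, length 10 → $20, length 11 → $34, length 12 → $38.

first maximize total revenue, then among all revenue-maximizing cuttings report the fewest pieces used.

4

Build r[k] bottom-up: r[k] = max over allowed piece i of (p[i] + r[k−i]).
r[1] = 3
r[2] = 6  (first piece 1, then r[1]=3)
r[3] = 9  (first piece 1, then r[2]=6)
r[4] = 14
r[5] = 21
r[6] = 24  (first piece 1, then r[5]=21)
r[7] = 27  (first piece 1, then r[6]=24)
r[8] = 30  (first piece 1, then r[7]=27)
r[9] = 35  (first piece 4, then r[5]=21)
r[10] = 42  (first piece 5, then r[5]=21)
r[11] = 45  (first piece 1, then r[10]=42)
r[12] = 48  (first piece 1, then r[11]=45)
Maximum revenue is $48.
Now minimize piece count subject to staying optimal: for each k, pieces[k] = 1 + min over i with p[i]+r[k−i]=r[k] of pieces[k−i].
pieces[9] = 2
pieces[10] = 2
pieces[11] = 3
pieces[12] = 4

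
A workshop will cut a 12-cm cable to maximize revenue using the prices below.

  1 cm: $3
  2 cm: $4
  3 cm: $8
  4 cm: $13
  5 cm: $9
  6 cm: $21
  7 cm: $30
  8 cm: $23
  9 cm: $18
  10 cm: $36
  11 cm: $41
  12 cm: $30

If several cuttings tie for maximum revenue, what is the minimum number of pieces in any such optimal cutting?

Build r[k] bottom-up: r[k] = max over allowed piece i of (p[i] + r[k−i]).
r[1] = 3
r[2] = max(3+3, 4+0) = 6
r[3] = max(3+6, 4+3, 8+0) = 9
r[4] = max(3+9, 4+6, 8+3, 13+0) = 13
r[5] = max(3+13, 4+9, 8+6, 13+3, 9+0) = 16
r[6] = max(3+16, 4+13, 8+9, 13+6, 9+3, 21+0) = 21
r[7] = max(3+21, 4+16, 8+13, …, 21+3, 30+0) = 30
r[8] = max(3+30, 4+21, 8+16, …, 30+3, 23+0) = 33
r[9] = max(3+33, 4+30, 8+21, …, 23+3, 18+0) = 36
r[10] = max(3+36, 4+33, 8+30, …, 18+3, 36+0) = 39
r[11] = max(3+39, 4+36, 8+33, …, 36+3, 41+0) = 43
r[12] = max(3+43, 4+39, 8+36, …, 41+3, 30+0) = 46
Maximum revenue is $46.
Now minimize piece count subject to staying optimal: for each k, pieces[k] = 1 + min over i with p[i]+r[k−i]=r[k] of pieces[k−i].
pieces[9] = 3
pieces[10] = 4
pieces[11] = 2
pieces[12] = 3

3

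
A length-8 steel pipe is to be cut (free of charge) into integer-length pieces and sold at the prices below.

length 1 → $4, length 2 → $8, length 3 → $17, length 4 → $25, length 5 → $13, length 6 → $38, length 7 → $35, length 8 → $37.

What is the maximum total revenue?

Consider every possible first cut. R[k] is the best of p[i]+R[k−i] over all sellable i≤k.
R[1] = 4
R[2] = 8  (first piece 1, then R[1]=4)
R[3] = 17
R[4] = 25
R[5] = 29  (first piece 1, then R[4]=25)
R[6] = 38
R[7] = 42  (first piece 1, then R[6]=38)
R[8] = 50  (first piece 4, then R[4]=25)
One optimal cutting: 4 + 4 → $25 + $25 = $50.

50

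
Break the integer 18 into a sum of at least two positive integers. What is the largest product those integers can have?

Define P[k] = max over 1≤i<k of i · max(k−i, P[k−i]); the inner max lets the remainder stay uncut if that's better.
P[2] = 1·max(1,0) = 1·1 = 1
P[3] = 1·max(2,1) = 1·2 = 2
P[4] = 2·max(2,1) = 2·2 = 4
P[5] = 2·max(3,2) = 2·3 = 6
P[6] = 3·max(3,2) = 3·3 = 9
P[7] = 2·max(5,6) = 2·6 = 12
P[8] = 2·max(6,9) = 2·9 = 18
P[9] = 3·max(6,9) = 3·9 = 27
P[10] = 2·max(8,18) = 2·18 = 36
P[11] = 2·max(9,27) = 2·27 = 54
P[12] = 3·max(9,27) = 3·27 = 81
P[13] = 2·max(11,54) = 2·54 = 108
P[14] = 2·max(12,81) = 2·81 = 162
P[15] = 3·max(12,81) = 3·81 = 243
P[16] = 2·max(14,162) = 2·162 = 324
P[17] = 2·max(15,243) = 2·243 = 486
P[18] = 3·max(15,243) = 3·243 = 729
One optimal split: 3 + 3 + 3 + 3 + 3 + 3; product 3·3·3·3·3·3 = 729.

729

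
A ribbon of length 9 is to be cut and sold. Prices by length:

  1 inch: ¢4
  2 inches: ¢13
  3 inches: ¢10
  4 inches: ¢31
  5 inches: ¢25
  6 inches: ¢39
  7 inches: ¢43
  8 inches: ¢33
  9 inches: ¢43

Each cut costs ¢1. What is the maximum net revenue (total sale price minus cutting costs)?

Build r[k] bottom-up: r[k] = max over allowed piece i of (p[i] + r[k−i]) − 1 per cut.
r[1] = 4
r[2] = max(4+4-1, 13+0) = 13
r[3] = max(4+13-1, 13+4-1, 10+0) = 16
r[4] = max(4+16-1, 13+13-1, 10+4-1, 31+0) = 31
r[5] = max(4+31-1, 13+16-1, 10+13-1, 31+4-1, 25+0) = 34
r[6] = max(4+34-1, 13+31-1, 10+16-1, 31+13-1, 25+4-1, 39+0) = 43
r[7] = max(4+43-1, 13+34-1, 10+31-1, …, 39+4-1, 43+0) = 46
r[8] = max(4+46-1, 13+43-1, 10+34-1, …, 43+4-1, 33+0) = 61
r[9] = max(4+61-1, 13+46-1, 10+43-1, …, 33+4-1, 43+0) = 64
One optimal plan: pieces 4 + 4 + 1 (2 cuts) → ¢66 − ¢2 = ¢64.

64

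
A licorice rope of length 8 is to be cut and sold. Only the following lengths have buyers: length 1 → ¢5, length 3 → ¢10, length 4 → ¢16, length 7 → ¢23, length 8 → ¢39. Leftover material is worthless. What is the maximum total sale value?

40

Consider every possible first cut. best[k] is the best of p[i]+best[k−i] over all sellable i≤k.
best[1] = 5
best[2] = 10  (first piece 1, then best[1]=5)
best[3] = max(5+10, 10+0) = 15
best[4] = max(5+15, 10+5, 16+0) = 20
best[5] = max(5+20, 10+10, 16+5) = 25
best[6] = max(5+25, 10+15, 16+10) = 30
best[7] = max(5+30, 10+20, 16+15, 23+0) = 35
best[8] = max(5+35, 10+25, 16+20, 23+5, 39+0) = 40
One optimal cutting: 1 + 1 + 1 + 1 + 1 + 1 + 1 + 1 → ¢40.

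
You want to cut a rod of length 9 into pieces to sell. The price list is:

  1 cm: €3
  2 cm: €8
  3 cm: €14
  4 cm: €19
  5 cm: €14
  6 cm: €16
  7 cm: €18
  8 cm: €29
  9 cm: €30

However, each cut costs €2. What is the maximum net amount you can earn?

Build net[k] bottom-up: net[k] = max over allowed piece i of (p[i] + net[k−i]) − 2 per cut.
net[1] = 3
net[2] = max(3+3-2, 8+0) = 8
net[3] = max(3+8-2, 8+3-2, 14+0) = 14
net[4] = max(3+14-2, 8+8-2, 14+3-2, 19+0) = 19
net[5] = max(3+19-2, 8+14-2, 14+8-2, 19+3-2, 14+0) = 20
net[6] = max(3+20-2, 8+19-2, 14+14-2, 19+8-2, 14+3-2, 16+0) = 26
net[7] = max(3+26-2, 8+20-2, 14+19-2, …, 16+3-2, 18+0) = 31
net[8] = max(3+31-2, 8+26-2, 14+20-2, …, 18+3-2, 29+0) = 36
net[9] = max(3+36-2, 8+31-2, 14+26-2, …, 29+3-2, 30+0) = 38
One optimal plan: pieces 3 + 3 + 3 (2 cuts) → €42 − €4 = €38.

38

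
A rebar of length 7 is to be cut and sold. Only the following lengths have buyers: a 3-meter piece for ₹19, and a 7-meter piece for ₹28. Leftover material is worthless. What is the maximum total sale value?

Build r[k] bottom-up: r[k] = max over allowed piece i of (p[i] + r[k−i]).
r[1] = 0
r[2] = 0
r[3] = 19
r[4] = 19
r[5] = 19
r[6] = 38  (first piece 3, then r[3]=19)
r[7] = max(19+19, 28+0) = 38
One optimal cutting: pieces 3 + 3 with 1 meter of scrap → ₹38.

38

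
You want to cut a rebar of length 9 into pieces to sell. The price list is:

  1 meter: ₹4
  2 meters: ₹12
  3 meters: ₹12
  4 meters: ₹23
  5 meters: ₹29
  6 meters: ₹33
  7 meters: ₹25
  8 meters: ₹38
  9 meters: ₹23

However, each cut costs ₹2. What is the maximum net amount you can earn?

Consider every possible first cut. r[k] is the best of p[i]+r[k−i] over all sellable i≤k, charging 2 whenever i<k.
r[1] = 4
r[2] = max(4+4-2, 12+0) = 12
r[3] = max(4+12-2, 12+4-2, 12+0) = 14
r[4] = max(4+14-2, 12+12-2, 12+4-2, 23+0) = 23
r[5] = max(4+23-2, 12+14-2, 12+12-2, 23+4-2, 29+0) = 29
r[6] = max(4+29-2, 12+23-2, 12+14-2, 23+12-2, 29+4-2, 33+0) = 33
r[7] = max(4+33-2, 12+29-2, 12+23-2, …, 33+4-2, 25+0) = 39
r[8] = max(4+39-2, 12+33-2, 12+29-2, …, 25+4-2, 38+0) = 44
r[9] = max(4+44-2, 12+39-2, 12+33-2, …, 38+4-2, 23+0) = 50
One optimal plan: pieces 5 + 4 (1 cut) → ₹52 − ₹2 = ₹50.

50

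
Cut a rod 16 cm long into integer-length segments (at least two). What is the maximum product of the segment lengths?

Fill prod[k] for k=2..16: at each k try every first piece i and multiply by the better of (k−i) uncut or prod[k−i].
Small cases: prod[2]=1, prod[3]=2, prod[4]=4, prod[5]=6, prod[6]=9, prod[7]=12, prod[8]=18, prod[9]=27.
prod[10] = max(1×27, 2×18, 3×12, …, 8×2, 9×1) = 36
prod[11] = max(1×36, 2×27, 3×18, …, 9×2, 10×1) = 54
prod[12] = max(1×54, 2×36, 3×27, …, 10×2, 11×1) = 81
prod[13] = max(1×81, 2×54, 3×36, …, 11×2, 12×1) = 108
prod[14] = max(1×108, 2×81, 3×54, …, 12×2, 13×1) = 162
prod[15] = max(1×162, 2×108, 3×81, …, 13×2, 14×1) = 243
prod[16] = max(1×243, 2×162, 3×108, …, 14×2, 15×1) = 324
One optimal split: 3 + 3 + 3 + 3 + 2 + 2; product 3×3×3×3×2×2 = 324.

324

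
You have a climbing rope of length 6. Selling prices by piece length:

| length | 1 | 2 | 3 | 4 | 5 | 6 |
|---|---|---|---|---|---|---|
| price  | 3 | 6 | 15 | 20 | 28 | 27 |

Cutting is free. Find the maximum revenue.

Build r[k] bottom-up: r[k] = max over allowed piece i of (p[i] + r[k−i]).
r[1] = 3
r[2] = max(3+3, 6+0) = 6
r[3] = max(3+6, 6+3, 15+0) = 15
r[4] = max(3+15, 6+6, 15+3, 20+0) = 20
r[5] = max(3+20, 6+15, 15+6, 20+3, 28+0) = 28
r[6] = max(3+28, 6+20, 15+15, 20+6, 28+3, 27+0) = 31
One optimal cutting: 5 + 1 → €28 + €3 = €31.

31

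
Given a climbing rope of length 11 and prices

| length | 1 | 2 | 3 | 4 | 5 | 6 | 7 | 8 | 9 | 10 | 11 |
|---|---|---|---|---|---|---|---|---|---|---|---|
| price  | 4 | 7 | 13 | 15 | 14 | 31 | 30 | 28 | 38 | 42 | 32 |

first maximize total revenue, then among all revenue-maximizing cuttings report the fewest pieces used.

4

Build r[k] bottom-up: r[k] = max over allowed piece i of (p[i] + r[k−i]).
r[1] = 4
r[2] = 8  (first piece 1, then r[1]=4)
r[3] = 13
r[4] = 17  (first piece 1, then r[3]=13)
r[5] = 21  (first piece 1, then r[4]=17)
r[6] = 31
r[7] = 35  (first piece 1, then r[6]=31)
r[8] = 39  (first piece 1, then r[7]=35)
r[9] = 44  (first piece 3, then r[6]=31)
r[10] = 48  (first piece 1, then r[9]=44)
r[11] = 52  (first piece 1, then r[10]=48)
Maximum revenue is €52.
Now minimize piece count subject to staying optimal: for each k, pieces[k] = 1 + min over i with p[i]+r[k−i]=r[k] of pieces[k−i].
pieces[8] = 3
pieces[9] = 2
pieces[10] = 3
pieces[11] = 4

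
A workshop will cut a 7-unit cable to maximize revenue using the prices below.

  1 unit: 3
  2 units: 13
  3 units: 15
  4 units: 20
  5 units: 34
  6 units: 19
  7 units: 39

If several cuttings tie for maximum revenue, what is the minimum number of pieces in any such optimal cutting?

Let r[k] be the best obtainable value from length k. For each k, try every first piece i and keep the best of price[i] + r[k−i].
r[1] = 3
r[2] = max(3+3, 13+0) = 13
r[3] = max(3+13, 13+3, 15+0) = 16
r[4] = max(3+16, 13+13, 15+3, 20+0) = 26
r[5] = max(3+26, 13+16, 15+13, 20+3, 34+0) = 34
r[6] = max(3+34, 13+26, 15+16, 20+13, 34+3, 19+0) = 39
r[7] = max(3+39, 13+34, 15+26, …, 19+3, 39+0) = 47
Maximum revenue is 47.
Now minimize piece count subject to staying optimal: for each k, pieces[k] = 1 + min over i with p[i]+r[k−i]=r[k] of pieces[k−i].
pieces[4] = 2
pieces[5] = 1
pieces[6] = 3
pieces[7] = 2

2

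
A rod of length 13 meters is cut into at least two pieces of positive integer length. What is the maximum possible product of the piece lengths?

Define P[k] = max over 1≤i<k of i · max(k−i, P[k−i]); the inner max lets the remainder stay uncut if that's better.
P[2] = 1·max(1,0) = 1·1 = 1
P[3] = 1·max(2,1) = 1·2 = 2
P[4] = 2·max(2,1) = 2·2 = 4
P[5] = 2·max(3,2) = 2·3 = 6
P[6] = 3·max(3,2) = 3·3 = 9
P[7] = 2·max(5,6) = 2·6 = 12
P[8] = 2·max(6,9) = 2·9 = 18
P[9] = 3·max(6,9) = 3·9 = 27
P[10] = 2·max(8,18) = 2·18 = 36
P[11] = 2·max(9,27) = 2·27 = 54
P[12] = 3·max(9,27) = 3·27 = 81
P[13] = 2·max(11,54) = 2·54 = 108
One optimal split: 3 + 3 + 3 + 2 + 2; product 3·3·3·2·2 = 108.

108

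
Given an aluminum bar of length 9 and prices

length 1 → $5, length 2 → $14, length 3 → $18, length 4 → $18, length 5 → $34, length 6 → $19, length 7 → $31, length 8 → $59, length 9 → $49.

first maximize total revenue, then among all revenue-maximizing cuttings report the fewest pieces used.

2

Let r[k] be the best obtainable value from length k. For each k, try every first piece i and keep the best of price[i] + r[k−i].
r[1] = 5
r[2] = max(5+5, 14+0) = 14
r[3] = max(5+14, 14+5, 18+0) = 19
r[4] = max(5+19, 14+14, 18+5, 18+0) = 28
r[5] = max(5+28, 14+19, 18+14, 18+5, 34+0) = 34
r[6] = max(5+34, 14+28, 18+19, 18+14, 34+5, 19+0) = 42
r[7] = max(5+42, 14+34, 18+28, …, 19+5, 31+0) = 48
r[8] = max(5+48, 14+42, 18+34, …, 31+5, 59+0) = 59
r[9] = max(5+59, 14+48, 18+42, …, 59+5, 49+0) = 64
Maximum revenue is $64.
Now minimize piece count subject to staying optimal: for each k, pieces[k] = 1 + min over i with p[i]+r[k−i]=r[k] of pieces[k−i].
pieces[6] = 3
pieces[7] = 2
pieces[8] = 1
pieces[9] = 2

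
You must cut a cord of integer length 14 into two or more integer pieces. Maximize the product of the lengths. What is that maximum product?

162

Define g[k] = max over 1≤i<k of i · max(k−i, g[k−i]); the inner max lets the remainder stay uncut if that's better.
g[2] = 1*max(1,0) = 1*1 = 1
g[3] = max(1*2, 2*1) = 2
g[4] = max(1*3, 2*2, 3*1) = 4
g[5] = max(1*4, 2*3, 3*2, 4*1) = 6
g[6] = max(1*6, 2*4, 3*3, 4*2, 5*1) = 9
g[7] = max(1*9, 2*6, 3*4, 4*3, 5*2, 6*1) = 12
g[8] = max(1*12, 2*9, 3*6, …, 6*2, 7*1) = 18
g[9] = max(1*18, 2*12, 3*9, …, 7*2, 8*1) = 27
g[10] = max(1*27, 2*18, 3*12, …, 8*2, 9*1) = 36
g[11] = max(1*36, 2*27, 3*18, …, 9*2, 10*1) = 54
g[12] = max(1*54, 2*36, 3*27, …, 10*2, 11*1) = 81
g[13] = max(1*81, 2*54, 3*36, …, 11*2, 12*1) = 108
g[14] = max(1*108, 2*81, 3*54, …, 12*2, 13*1) = 162
One optimal split: 3 + 3 + 3 + 3 + 2; product 3*3*3*3*2 = 162.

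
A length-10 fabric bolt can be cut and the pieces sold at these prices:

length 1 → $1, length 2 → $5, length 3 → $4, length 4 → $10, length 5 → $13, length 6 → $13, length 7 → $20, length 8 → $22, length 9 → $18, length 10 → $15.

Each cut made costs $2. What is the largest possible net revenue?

Consider every possible first cut. net[k] is the best of p[i]+net[k−i] over all sellable i≤k, charging 2 whenever i<k.
net[1] = 1
net[2] = 5
net[3] = 4  (first piece 1, then net[2]=5)
net[4] = 10
net[5] = 13
net[6] = 13  (first piece 2, then net[4]=10)
net[7] = 20
net[8] = 22
net[9] = 23  (first piece 2, then net[7]=20)
net[10] = 25  (first piece 2, then net[8]=22)
One optimal plan: pieces 8 + 2 (1 cut) → $27 − $2 = $25.

25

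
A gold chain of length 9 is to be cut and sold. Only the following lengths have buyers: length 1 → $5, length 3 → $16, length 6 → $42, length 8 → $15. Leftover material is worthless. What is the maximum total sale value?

Consider every possible first cut. r[k] is the best of p[i]+r[k−i] over all sellable i≤k.
r[1] = 5
r[2] = 10  (first piece 1, then r[1]=5)
r[3] = max(5+10, 16+0) = 16
r[4] = max(5+16, 16+5) = 21
r[5] = max(5+21, 16+10) = 26
r[6] = max(5+26, 16+16, 42+0) = 42
r[7] = max(5+42, 16+21, 42+5) = 47
r[8] = max(5+47, 16+26, 42+10, 15+0) = 52
r[9] = max(5+52, 16+42, 42+16, 15+5) = 58
One optimal cutting: 6 + 3 → $58.

58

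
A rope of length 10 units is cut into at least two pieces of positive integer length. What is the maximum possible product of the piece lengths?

Define P[k] = max over 1≤i<k of i · max(k−i, P[k−i]); the inner max lets the remainder stay uncut if that's better.
P[2] = 1*max(1,0) = 1*1 = 1
P[3] = 1*max(2,1) = 1*2 = 2
P[4] = 2*max(2,1) = 2*2 = 4
P[5] = 2*max(3,2) = 2*3 = 6
P[6] = 3*max(3,2) = 3*3 = 9
P[7] = 2*max(5,6) = 2*6 = 12
P[8] = 2*max(6,9) = 2*9 = 18
P[9] = 3*max(6,9) = 3*9 = 27
P[10] = 2*max(8,18) = 2*18 = 36
One optimal split: 3 + 3 + 2 + 2; product 3*3*2*2 = 36.

36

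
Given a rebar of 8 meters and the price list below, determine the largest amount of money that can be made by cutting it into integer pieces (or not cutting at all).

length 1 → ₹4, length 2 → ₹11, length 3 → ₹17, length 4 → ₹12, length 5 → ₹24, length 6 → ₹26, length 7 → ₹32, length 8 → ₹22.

Let best[k] be the best obtainable value from length k. For each k, try every first piece i and keep the best of price[i] + best[k−i].
best[1] = 4
best[2] = 11
best[3] = 17
best[4] = 22  (first piece 2, then best[2]=11)
best[5] = 28  (first piece 2, then best[3]=17)
best[6] = 34  (first piece 3, then best[3]=17)
best[7] = 39  (first piece 2, then best[5]=28)
best[8] = 45  (first piece 2, then best[6]=34)
One optimal cutting: 3 + 3 + 2 → ₹17 + ₹17 + ₹11 = ₹45.

45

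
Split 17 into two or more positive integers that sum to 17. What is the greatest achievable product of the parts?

486

Fill g[k] for k=2..17: at each k try every first piece i and multiply by the better of (k−i) uncut or g[k−i].
Small cases: g[2]=1, g[3]=2, g[4]=4, g[5]=6, g[6]=9, g[7]=12, g[8]=18, g[9]=27, g[10]=36.
g[11] = max(1·36, 2·27, 3·18, …, 9·2, 10·1) = 54
g[12] = max(1·54, 2·36, 3·27, …, 10·2, 11·1) = 81
g[13] = max(1·81, 2·54, 3·36, …, 11·2, 12·1) = 108
g[14] = max(1·108, 2·81, 3·54, …, 12·2, 13·1) = 162
g[15] = max(1·162, 2·108, 3·81, …, 13·2, 14·1) = 243
g[16] = max(1·243, 2·162, 3·108, …, 14·2, 15·1) = 324
g[17] = max(1·324, 2·243, 3·162, …, 15·2, 16·1) = 486
One optimal split: 3 + 3 + 3 + 3 + 3 + 2; product 3·3·3·3·3·2 = 486.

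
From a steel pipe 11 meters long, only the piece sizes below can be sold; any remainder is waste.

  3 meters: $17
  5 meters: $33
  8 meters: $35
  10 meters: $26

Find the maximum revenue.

Let r[k] be the best obtainable value from length k. For each k, try every first piece i and keep the best of price[i] + r[k−i].
r[1] = 0
r[2] = 0
r[3] = 17
r[4] = 17
r[5] = max(17+0, 33+0) = 33
r[6] = max(17+17, 33+0) = 34
r[7] = max(17+17, 33+0) = 34
r[8] = max(17+33, 33+17, 35+0) = 50
r[9] = max(17+34, 33+17, 35+0) = 51
r[10] = max(17+34, 33+33, 35+0, 26+0) = 66
r[11] = max(17+50, 33+34, 35+17, 26+0) = 67
One optimal cutting: 5 + 3 + 3 → $67.

67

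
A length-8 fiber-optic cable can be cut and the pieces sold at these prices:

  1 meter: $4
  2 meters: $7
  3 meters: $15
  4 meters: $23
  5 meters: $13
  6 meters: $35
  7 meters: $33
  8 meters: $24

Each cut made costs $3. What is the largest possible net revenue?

Build net[k] bottom-up: net[k] = max over allowed piece i of (p[i] + net[k−i]) − 3 per cut.
net[1] = 4
net[2] = 7
net[3] = 15
net[4] = 23
net[5] = 24  (first piece 1, then net[4]=23)
net[6] = 35
net[7] = 36  (first piece 1, then net[6]=35)
net[8] = 43  (first piece 4, then net[4]=23)
One optimal plan: pieces 4 + 4 (1 cut) → $46 − $3 = $43.

43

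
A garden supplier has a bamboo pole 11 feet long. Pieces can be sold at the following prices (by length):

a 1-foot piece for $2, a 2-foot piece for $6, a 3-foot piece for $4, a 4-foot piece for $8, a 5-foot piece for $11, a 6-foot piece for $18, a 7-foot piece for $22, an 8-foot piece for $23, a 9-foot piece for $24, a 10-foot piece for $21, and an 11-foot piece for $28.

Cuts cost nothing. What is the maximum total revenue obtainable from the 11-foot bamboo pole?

Consider every possible first cut. v[k] is the best of p[i]+v[k−i] over all sellable i≤k.
v[1] = 2
v[2] = max(2+2, 6+0) = 6
v[3] = max(2+6, 6+2, 4+0) = 8
v[4] = max(2+8, 6+6, 4+2, 8+0) = 12
v[5] = max(2+12, 6+8, 4+6, 8+2, 11+0) = 14
v[6] = max(2+14, 6+12, 4+8, 8+6, 11+2, 18+0) = 18
v[7] = max(2+18, 6+14, 4+12, …, 18+2, 22+0) = 22
v[8] = max(2+22, 6+18, 4+14, …, 22+2, 23+0) = 24
v[9] = max(2+24, 6+22, 4+18, …, 23+2, 24+0) = 28
v[10] = max(2+28, 6+24, 4+22, …, 24+2, 21+0) = 30
v[11] = max(2+30, 6+28, 4+24, …, 21+2, 28+0) = 34
One optimal cutting: 7 + 2 + 2 → $22 + $6 + $6 = $34.

34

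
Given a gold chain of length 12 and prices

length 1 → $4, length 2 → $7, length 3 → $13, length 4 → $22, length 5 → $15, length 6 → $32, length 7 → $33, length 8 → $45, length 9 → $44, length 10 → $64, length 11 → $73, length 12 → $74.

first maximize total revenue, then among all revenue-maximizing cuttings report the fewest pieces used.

Let r[k] be the best obtainable value from length k. For each k, try every first piece i and keep the best of price[i] + r[k−i].
r[1] = 4
r[2] = 8  (first piece 1, then r[1]=4)
r[3] = 13
r[4] = 22
r[5] = 26  (first piece 1, then r[4]=22)
r[6] = 32
r[7] = 36  (first piece 1, then r[6]=32)
r[8] = 45
r[9] = 49  (first piece 1, then r[8]=45)
r[10] = 64
r[11] = 73
r[12] = 77  (first piece 1, then r[11]=73)
Maximum revenue is $77.
Now minimize piece count subject to staying optimal: for each k, pieces[k] = 1 + min over i with p[i]+r[k−i]=r[k] of pieces[k−i].
pieces[9] = 2
pieces[10] = 1
pieces[11] = 1
pieces[12] = 2

2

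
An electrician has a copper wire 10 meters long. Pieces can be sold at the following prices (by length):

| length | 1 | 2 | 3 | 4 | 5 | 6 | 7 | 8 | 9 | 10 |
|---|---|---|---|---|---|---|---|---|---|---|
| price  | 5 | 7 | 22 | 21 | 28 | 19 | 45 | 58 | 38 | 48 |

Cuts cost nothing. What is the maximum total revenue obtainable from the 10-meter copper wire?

Consider every possible first cut. v[k] is the best of p[i]+v[k−i] over all sellable i≤k.
v[1] = 5
v[2] = max(5+5, 7+0) = 10
v[3] = max(5+10, 7+5, 22+0) = 22
v[4] = max(5+22, 7+10, 22+5, 21+0) = 27
v[5] = max(5+27, 7+22, 22+10, 21+5, 28+0) = 32
v[6] = max(5+32, 7+27, 22+22, 21+10, 28+5, 19+0) = 44
v[7] = max(5+44, 7+32, 22+27, …, 19+5, 45+0) = 49
v[8] = max(5+49, 7+44, 22+32, …, 45+5, 58+0) = 58
v[9] = max(5+58, 7+49, 22+44, …, 58+5, 38+0) = 66
v[10] = max(5+66, 7+58, 22+49, …, 38+5, 48+0) = 71
One optimal cutting: 3 + 3 + 3 + 1 → €22 + €22 + €22 + €5 = €71.

71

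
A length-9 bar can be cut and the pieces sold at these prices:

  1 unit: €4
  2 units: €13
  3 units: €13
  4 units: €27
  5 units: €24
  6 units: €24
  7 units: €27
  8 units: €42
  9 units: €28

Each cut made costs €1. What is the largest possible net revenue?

Consider every possible first cut. r[k] is the best of p[i]+r[k−i] over all sellable i≤k, charging 1 whenever i<k.
r[1] = 4
r[2] = 13
r[3] = 16  (first piece 1, then r[2]=13)
r[4] = 27
r[5] = 30  (first piece 1, then r[4]=27)
r[6] = 39  (first piece 2, then r[4]=27)
r[7] = 42  (first piece 1, then r[6]=39)
r[8] = 53  (first piece 4, then r[4]=27)
r[9] = 56  (first piece 1, then r[8]=53)
One optimal plan: pieces 4 + 4 + 1 (2 cuts) → €58 − €2 = €56.

56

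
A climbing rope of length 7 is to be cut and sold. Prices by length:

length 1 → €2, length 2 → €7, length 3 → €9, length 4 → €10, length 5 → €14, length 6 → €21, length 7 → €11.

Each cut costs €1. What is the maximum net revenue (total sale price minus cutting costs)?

Let r[k] be the best obtainable value from length k. For each k, try every first piece i and keep the best of price[i] + r[k−i] minus the 1 cut fee when i<k.
r[1] = 2
r[2] = 7
r[3] = 9
r[4] = 13  (first piece 2, then r[2]=7)
r[5] = 15  (first piece 2, then r[3]=9)
r[6] = 21
r[7] = 22  (first piece 1, then r[6]=21)
One optimal plan: pieces 6 + 1 (1 cut) → €23 − €1 = €22.

22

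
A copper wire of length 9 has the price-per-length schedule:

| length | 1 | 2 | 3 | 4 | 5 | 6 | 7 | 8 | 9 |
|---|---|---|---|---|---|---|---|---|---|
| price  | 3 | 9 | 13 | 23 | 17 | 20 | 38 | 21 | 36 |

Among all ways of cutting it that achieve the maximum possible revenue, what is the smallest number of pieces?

Consider every possible first cut. r[k] is the best of p[i]+r[k−i] over all sellable i≤k.
r[1] = 3
r[2] = max(3+3, 9+0) = 9
r[3] = max(3+9, 9+3, 13+0) = 13
r[4] = max(3+13, 9+9, 13+3, 23+0) = 23
r[5] = max(3+23, 9+13, 13+9, 23+3, 17+0) = 26
r[6] = max(3+26, 9+23, 13+13, 23+9, 17+3, 20+0) = 32
r[7] = max(3+32, 9+26, 13+23, …, 20+3, 38+0) = 38
r[8] = max(3+38, 9+32, 13+26, …, 38+3, 21+0) = 46
r[9] = max(3+46, 9+38, 13+32, …, 21+3, 36+0) = 49
Maximum revenue is €49.
Now minimize piece count subject to staying optimal: for each k, pieces[k] = 1 + min over i with p[i]+r[k−i]=r[k] of pieces[k−i].
pieces[6] = 2
pieces[7] = 1
pieces[8] = 2
pieces[9] = 3

3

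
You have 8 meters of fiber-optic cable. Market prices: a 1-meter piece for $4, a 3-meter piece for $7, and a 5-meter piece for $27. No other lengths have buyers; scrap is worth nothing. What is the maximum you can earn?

39

Build best[k] bottom-up: best[k] = max over allowed piece i of (p[i] + best[k−i]).
best[1] = 4
best[2] = 8  (first piece 1, then best[1]=4)
best[3] = 12  (first piece 1, then best[2]=8)
best[4] = 16  (first piece 1, then best[3]=12)
best[5] = 27
best[6] = 31  (first piece 1, then best[5]=27)
best[7] = 35  (first piece 1, then best[6]=31)
best[8] = 39  (first piece 1, then best[7]=35)
One optimal cutting: 5 + 1 + 1 + 1 → $39.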